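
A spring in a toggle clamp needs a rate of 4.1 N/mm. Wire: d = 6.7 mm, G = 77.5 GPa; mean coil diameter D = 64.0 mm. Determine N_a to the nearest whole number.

N_a = Gd⁴/(8D³k) = (77.5×10³ × 6.7⁴)/(8 × 64.0³ × 4.1)
    = 1.56171e+08 / 8.59832e+06 = 18.16 → 18 coils

18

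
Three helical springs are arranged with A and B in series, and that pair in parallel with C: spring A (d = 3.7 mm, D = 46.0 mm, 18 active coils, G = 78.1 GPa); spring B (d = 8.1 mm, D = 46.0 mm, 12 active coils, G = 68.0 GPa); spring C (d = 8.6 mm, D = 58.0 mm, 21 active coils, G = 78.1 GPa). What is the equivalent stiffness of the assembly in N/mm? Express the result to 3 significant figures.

14.0 N/mm

k_A = Gd⁴/(8D³N_a) = (78.1×10³)(3.7⁴)/(8·46.0³·18) = 1.0443 N/mm
k_B = Gd⁴/(8D³N_a) = (68.0×10³)(8.1⁴)/(8·46.0³·12) = 31.326 N/mm
k_C = Gd⁴/(8D³N_a) = (78.1×10³)(8.6⁴)/(8·58.0³·21) = 13.033 N/mm
Springs A,B series: k_AB = 1/(1/1.0443+1/31.326) = 1.0106 N/mm; parallel with C: k_eq = 1.0106+13.033 = 14.044 N/mm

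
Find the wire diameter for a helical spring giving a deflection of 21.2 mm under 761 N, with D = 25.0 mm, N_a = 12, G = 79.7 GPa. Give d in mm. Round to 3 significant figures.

Required rate k = F/δ = 761/21.2 = 35.896 N/mm
d = (8D³N_a·k / G)^(1/4) = (8·25.0³·12·35.896 / (79.7×10³))^0.25
  = (675.59)^0.25 = 5.0982 mm

5.10 mm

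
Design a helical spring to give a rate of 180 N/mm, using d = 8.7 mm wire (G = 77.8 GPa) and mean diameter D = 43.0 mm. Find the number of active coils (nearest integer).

N_a = Gd⁴/(8D³k) = (77.8×10³ × 8.7⁴)/(8 × 43.0³ × 180)
    = 4.45714e+08 / 1.1449e+08 = 3.893 → 4 coils

4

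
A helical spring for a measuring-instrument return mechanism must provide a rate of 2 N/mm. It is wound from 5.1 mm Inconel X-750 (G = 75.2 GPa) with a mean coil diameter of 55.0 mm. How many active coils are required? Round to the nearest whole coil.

N_a = Gd⁴/(8D³k) = (75.2×10³ × 5.1⁴)/(8 × 55.0³ × 2)
    = 5.08743e+07 / 2.662e+06 = 19.11 → 19 coils

19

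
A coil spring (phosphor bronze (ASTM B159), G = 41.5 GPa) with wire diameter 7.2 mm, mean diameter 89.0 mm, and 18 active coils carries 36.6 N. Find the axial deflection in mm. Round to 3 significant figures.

33.3 mm

k = Gd⁴/(8D³N_a) = (41.5×10³)(7.2⁴)/(8·89.0³·18) = 1.0986 N/mm
δ = F/k = 36.6 / 1.0986 = 33.315 mm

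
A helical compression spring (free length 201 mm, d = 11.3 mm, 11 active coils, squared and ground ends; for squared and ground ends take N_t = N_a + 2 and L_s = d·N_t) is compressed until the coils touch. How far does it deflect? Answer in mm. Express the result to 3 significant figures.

N_t = 13; L_s = 11.3·13 = 146.9 mm
δ_solid = L₀ − L_s = 201 − 146.9 = 54.1 mm

54.1 mm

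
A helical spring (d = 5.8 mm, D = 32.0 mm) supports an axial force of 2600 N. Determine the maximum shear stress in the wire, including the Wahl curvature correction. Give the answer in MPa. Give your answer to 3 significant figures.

Spring index C = D/d = 32.0/5.8 = 5.5172
K_W = (4C−1)/(4C−4) + 0.615/C = 21.069/18.069 + 0.1115 = 1.2775
τ₀ = 8FD/(πd³) = 8·2600·32.0/(π·5.8³) = 665600/612.96 = 1085.9 MPa
τ_max = K·τ₀ = 1.2775 × 1085.9 = 1387.2 MPa

1390 MPa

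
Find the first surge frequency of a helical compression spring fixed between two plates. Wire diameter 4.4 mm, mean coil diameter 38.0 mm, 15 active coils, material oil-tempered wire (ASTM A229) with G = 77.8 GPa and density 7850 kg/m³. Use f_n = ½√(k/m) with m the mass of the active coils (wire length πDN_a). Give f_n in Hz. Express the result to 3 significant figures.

72.0 Hz

k = Gd⁴/(8D³N_a) = (77.8×10³)(4.4⁴)/(8·38.0³·15) = 4.4285 N/mm = 4428.5 N/m
Wire length L = πDN_a = π·38.0·15 = 1790.7 mm
m = ρ·(πd²/4)·L = 7850 × 15.205×10⁻⁶ m² × 1.7907 m = 0.21374 kg
f_n = ½√(k/m) = 0.5·√(4428.5/0.21374) = 0.5·√(20719) = 71.97 Hz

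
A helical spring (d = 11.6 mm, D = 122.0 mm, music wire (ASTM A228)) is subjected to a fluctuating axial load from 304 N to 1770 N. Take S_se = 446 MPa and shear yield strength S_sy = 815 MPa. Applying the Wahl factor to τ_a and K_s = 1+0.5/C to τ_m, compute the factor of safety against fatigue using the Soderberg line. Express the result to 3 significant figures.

1.57

C = D/d = 122.0/11.6 = 10.5172; K_W = (4C−1)/(4C−4)+0.615/C = 1.1373; K_s = 1+0.5/C = 1.0475
F_a = (F_max−F_min)/2 = 733 N; F_m = (F_max+F_min)/2 = 1037 N
τ_a = K_W·8F_aD/(πd³) = 1.1373 × 145.89 = 165.92 MPa
τ_m = K_s·8F_mD/(πd³) = 1.0475 × 206.4 = 216.21 MPa
Soderberg: 1/n_f = τ_a/S_se + τ_m/S_sy = 165.92/446 + 216.21/815 = 0.37202 + 0.26529 = 0.63731
n_f = 1/0.63731 = 1.569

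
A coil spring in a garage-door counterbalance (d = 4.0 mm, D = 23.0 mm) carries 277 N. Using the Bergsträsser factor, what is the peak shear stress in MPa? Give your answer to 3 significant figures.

317 MPa

Spring index C = D/d = 23.0/4.0 = 5.7500
K_B = (4C+2)/(4C−3) = 25.000/20.000 = 1.2500
τ₀ = 8FD/(πd³) = 8·277·23.0/(π·4.0³) = 50968/201.06 = 253.49 MPa
τ_max = K·τ₀ = 1.2500 × 253.49 = 316.87 MPa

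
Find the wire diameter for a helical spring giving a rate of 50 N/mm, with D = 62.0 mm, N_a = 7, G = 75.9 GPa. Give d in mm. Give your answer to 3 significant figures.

d = (8D³N_a·k / G)^(1/4) = (8·62.0³·7·50 / (75.9×10³))^0.25
  = (8792.1)^0.25 = 9.6833 mm

9.68 mm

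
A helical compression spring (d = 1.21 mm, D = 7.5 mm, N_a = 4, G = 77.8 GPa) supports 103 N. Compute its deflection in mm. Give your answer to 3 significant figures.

k = Gd⁴/(8D³N_a) = (77.8×10³)(1.21⁴)/(8·7.5³·4) = 12.353 N/mm
δ = F/k = 103 / 12.353 = 8.3378 mm

8.34 mm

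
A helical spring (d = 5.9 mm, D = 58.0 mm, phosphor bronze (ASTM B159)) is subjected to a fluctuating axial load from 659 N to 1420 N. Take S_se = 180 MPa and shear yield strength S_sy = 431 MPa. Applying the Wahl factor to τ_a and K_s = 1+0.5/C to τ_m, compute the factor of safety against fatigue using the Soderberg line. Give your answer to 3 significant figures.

C = D/d = 58.0/5.9 = 9.8305; K_W = (4C−1)/(4C−4)+0.615/C = 1.1475; K_s = 1+0.5/C = 1.0509
F_a = (F_max−F_min)/2 = 380.5 N; F_m = (F_max+F_min)/2 = 1039.5 N
τ_a = K_W·8F_aD/(πd³) = 1.1475 × 273.63 = 313.99 MPa
τ_m = K_s·8F_mD/(πd³) = 1.0509 × 747.54 = 785.57 MPa
Soderberg: 1/n_f = τ_a/S_se + τ_m/S_sy = 313.99/180 + 785.57/431 = 1.74439 + 1.82266 = 3.5671
n_f = 1/3.5671 = 0.2803

0.280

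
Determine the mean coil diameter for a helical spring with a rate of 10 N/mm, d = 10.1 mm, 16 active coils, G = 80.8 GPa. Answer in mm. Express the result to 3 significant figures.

D = (Gd⁴/(8N_a·k))^(1/3) = (80.8×10³·10.1⁴/(8·16·10))^(1/3)
  = (656881)^(1/3) = 86.9285 mm

86.9 mm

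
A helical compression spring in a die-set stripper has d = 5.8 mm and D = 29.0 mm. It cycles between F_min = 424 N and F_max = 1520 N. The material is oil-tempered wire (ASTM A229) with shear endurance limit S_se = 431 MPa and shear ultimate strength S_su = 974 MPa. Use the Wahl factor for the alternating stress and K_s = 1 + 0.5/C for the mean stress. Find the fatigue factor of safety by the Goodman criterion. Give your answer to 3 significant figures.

0.956

C = D/d = 29.0/5.8 = 5.0000; K_W = (4C−1)/(4C−4)+0.615/C = 1.3105; K_s = 1+0.5/C = 1.1000
F_a = (F_max−F_min)/2 = 548 N; F_m = (F_max+F_min)/2 = 972 N
τ_a = K_W·8F_aD/(πd³) = 1.3105 × 207.41 = 271.81 MPa
τ_m = K_s·8F_mD/(πd³) = 1.1000 × 367.89 = 404.68 MPa
Goodman: 1/n_f = τ_a/S_se + τ_m/S_su = 271.81/431 + 404.68/974 = 0.63066 + 0.41548 = 1.0461
n_f = 1/1.0461 = 0.9559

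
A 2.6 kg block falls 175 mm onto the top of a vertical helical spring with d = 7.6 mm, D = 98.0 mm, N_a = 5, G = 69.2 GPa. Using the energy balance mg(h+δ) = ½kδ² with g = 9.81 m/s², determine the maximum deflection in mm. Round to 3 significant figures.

42.5 mm

k = Gd⁴/(8D³N_a) = (69.2×10³)(7.6⁴)/(8·98.0³·5) = 6.1323 N/mm
W = mg = 2.6 × 9.81 = 25.506 N
½kδ² − Wδ − Wh = 0 → δ = (W + √(W² + 2kWh))/k
δ = (25.506 + √(650.56 + 54743.5))/6.1323 = (25.506 + 235.36)/6.1323 = 42.54 mm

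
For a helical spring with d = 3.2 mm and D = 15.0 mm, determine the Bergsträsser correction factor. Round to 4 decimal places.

C = D/d = 15.0/3.2 = 4.6875
K_B = (4C+2)/(4C−3) = 20.750/15.750 = 1.3175

1.3175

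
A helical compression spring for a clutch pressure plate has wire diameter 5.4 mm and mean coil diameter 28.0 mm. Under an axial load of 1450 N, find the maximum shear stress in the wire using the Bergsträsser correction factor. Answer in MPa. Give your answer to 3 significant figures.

842 MPa

Spring index C = D/d = 28.0/5.4 = 5.1852
K_B = (4C+2)/(4C−3) = 22.741/17.741 = 1.2818
τ₀ = 8FD/(πd³) = 8·1450·28.0/(π·5.4³) = 324800/494.69 = 656.58 MPa
τ_max = K·τ₀ = 1.2818 × 656.58 = 841.62 MPa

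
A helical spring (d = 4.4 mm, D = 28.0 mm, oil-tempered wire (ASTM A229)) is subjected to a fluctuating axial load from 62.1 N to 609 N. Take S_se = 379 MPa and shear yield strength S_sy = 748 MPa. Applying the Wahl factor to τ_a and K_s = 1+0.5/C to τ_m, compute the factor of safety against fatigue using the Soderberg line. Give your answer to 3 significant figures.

0.868

C = D/d = 28.0/4.4 = 6.3636; K_W = (4C−1)/(4C−4)+0.615/C = 1.2365; K_s = 1+0.5/C = 1.0786
F_a = (F_max−F_min)/2 = 273.45 N; F_m = (F_max+F_min)/2 = 335.55 N
τ_a = K_W·8F_aD/(πd³) = 1.2365 × 228.89 = 283.01 MPa
τ_m = K_s·8F_mD/(πd³) = 1.0786 × 280.86 = 302.93 MPa
Soderberg: 1/n_f = τ_a/S_se + τ_m/S_sy = 283.01/379 + 302.93/748 = 0.74673 + 0.40499 = 1.1517
n_f = 1/1.1517 = 0.8683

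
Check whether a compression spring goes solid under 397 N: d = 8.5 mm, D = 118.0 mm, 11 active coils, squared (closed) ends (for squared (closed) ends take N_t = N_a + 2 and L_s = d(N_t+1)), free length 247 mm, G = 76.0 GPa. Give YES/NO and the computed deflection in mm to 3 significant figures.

k = Gd⁴/(8D³N_a) = (76.0×10³)(8.5⁴)/(8·118.0³·11) = 2.7439 N/mm
N_t = 13; L_s = 8.5·14 = 119 mm; δ_solid = L₀ − L_s = 247 − 119 = 128 mm
δ = F/k = 397/2.7439 = 144.69 mm
δ ≥ δ_solid → spring goes solid

YES, δ = 145 mm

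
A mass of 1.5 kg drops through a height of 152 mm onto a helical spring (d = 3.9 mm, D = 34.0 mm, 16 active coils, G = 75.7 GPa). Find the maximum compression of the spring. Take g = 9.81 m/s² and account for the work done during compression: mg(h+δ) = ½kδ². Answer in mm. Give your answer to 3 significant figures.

40.3 mm

k = Gd⁴/(8D³N_a) = (75.7×10³)(3.9⁴)/(8·34.0³·16) = 3.481 N/mm
W = mg = 1.5 × 9.81 = 14.715 N
½kδ² − Wδ − Wh = 0 → δ = (W + √(W² + 2kWh))/k
δ = (14.715 + √(216.53 + 15571.9))/3.481 = (14.715 + 125.65)/3.481 = 40.323 mm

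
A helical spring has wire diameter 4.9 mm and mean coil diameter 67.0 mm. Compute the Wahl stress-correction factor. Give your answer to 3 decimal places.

1.104

C = D/d = 67.0/4.9 = 13.6735
K_W = (4C−1)/(4C−4) + 0.615/C = 53.694/50.694 + 0.0450 = 1.1042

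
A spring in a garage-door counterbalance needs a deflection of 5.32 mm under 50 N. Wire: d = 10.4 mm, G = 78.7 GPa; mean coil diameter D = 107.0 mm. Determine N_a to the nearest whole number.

Required rate k = F/δ = 50/5.32 = 9.3985 N/mm
N_a = Gd⁴/(8D³k) = (78.7×10³ × 10.4⁴)/(8 × 107.0³ × 9.3985)
    = 9.20679e+08 / 9.21085e+07 = 9.996 → 10 coils

10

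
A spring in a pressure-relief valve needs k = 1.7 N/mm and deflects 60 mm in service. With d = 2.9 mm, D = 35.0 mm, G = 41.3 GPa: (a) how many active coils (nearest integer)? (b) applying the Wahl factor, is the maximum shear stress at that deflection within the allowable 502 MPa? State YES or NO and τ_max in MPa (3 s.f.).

(a) 5 coils; (b) YES, τ_max = 418 MPa

N_a = Gd⁴/(8D³k) = (41.3×10³)(2.9⁴)/(8·35.0³·1.7) = 5.01 → N_a = 5
Actual rate k = Gd⁴/(8D³·5) = 1.7032 N/mm
Working load F = kδ = 1.7032·60 = 102.19 N
C = 35.0/2.9 = 12.0690; K_W = (4C−1)/(4C−4)+0.615/C = 1.1187
τ_max = K_W·8FD/(πd³) = 1.1187·373.46 = 417.79 MPa
τ_max ≤ 502 MPa → acceptable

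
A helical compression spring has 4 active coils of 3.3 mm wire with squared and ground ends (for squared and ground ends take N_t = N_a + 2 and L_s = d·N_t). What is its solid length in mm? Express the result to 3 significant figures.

squared and ground ends: N_t = N_a + 2 = 4 + 2 = 6
L_s = d·N_t = 3.3 × 6 = 19.8 mm

19.8 mm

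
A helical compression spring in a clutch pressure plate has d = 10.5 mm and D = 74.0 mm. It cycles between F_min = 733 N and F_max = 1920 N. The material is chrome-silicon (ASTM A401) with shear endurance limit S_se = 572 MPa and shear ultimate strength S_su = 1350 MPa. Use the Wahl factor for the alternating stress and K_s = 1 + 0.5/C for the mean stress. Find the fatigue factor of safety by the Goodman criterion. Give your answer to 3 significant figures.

C = D/d = 74.0/10.5 = 7.0476; K_W = (4C−1)/(4C−4)+0.615/C = 1.2113; K_s = 1+0.5/C = 1.0709
F_a = (F_max−F_min)/2 = 593.5 N; F_m = (F_max+F_min)/2 = 1326.5 N
τ_a = K_W·8F_aD/(πd³) = 1.2113 × 96.611 = 117.02 MPa
τ_m = K_s·8F_mD/(πd³) = 1.0709 × 215.93 = 231.25 MPa
Goodman: 1/n_f = τ_a/S_se + τ_m/S_su = 117.02/572 + 231.25/1350 = 0.20458 + 0.17130 = 0.37588
n_f = 1/0.37588 = 2.66

2.66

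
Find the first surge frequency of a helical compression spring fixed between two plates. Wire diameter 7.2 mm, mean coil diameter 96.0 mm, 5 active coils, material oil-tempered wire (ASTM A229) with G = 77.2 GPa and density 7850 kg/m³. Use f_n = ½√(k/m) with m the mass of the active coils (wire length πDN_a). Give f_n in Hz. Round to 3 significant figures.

55.1 Hz

k = Gd⁴/(8D³N_a) = (77.2×10³)(7.2⁴)/(8·96.0³·5) = 5.8624 N/mm = 5862.4 N/m
Wire length L = πDN_a = π·96.0·5 = 1508 mm
m = ρ·(πd²/4)·L = 7850 × 40.715×10⁻⁶ m² × 1.508 m = 0.48197 kg
f_n = ½√(k/m) = 0.5·√(5862.4/0.48197) = 0.5·√(12163) = 55.144 Hz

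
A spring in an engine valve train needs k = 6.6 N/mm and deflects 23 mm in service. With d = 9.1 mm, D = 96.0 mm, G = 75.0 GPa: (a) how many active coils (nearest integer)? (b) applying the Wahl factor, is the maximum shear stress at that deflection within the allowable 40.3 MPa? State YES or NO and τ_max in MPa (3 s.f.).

N_a = Gd⁴/(8D³k) = (75.0×10³)(9.1⁴)/(8·96.0³·6.6) = 11.01 → N_a = 11
Actual rate k = Gd⁴/(8D³·11) = 6.6059 N/mm
Working load F = kδ = 6.6059·23 = 151.94 N
C = 96.0/9.1 = 10.5495; K_W = (4C−1)/(4C−4)+0.615/C = 1.1368
τ_max = K_W·8FD/(πd³) = 1.1368·49.288 = 56.033 MPa
τ_max > 40.3 MPa → exceeds allowable

(a) 11 coils; (b) NO, τ_max = 56.0 MPa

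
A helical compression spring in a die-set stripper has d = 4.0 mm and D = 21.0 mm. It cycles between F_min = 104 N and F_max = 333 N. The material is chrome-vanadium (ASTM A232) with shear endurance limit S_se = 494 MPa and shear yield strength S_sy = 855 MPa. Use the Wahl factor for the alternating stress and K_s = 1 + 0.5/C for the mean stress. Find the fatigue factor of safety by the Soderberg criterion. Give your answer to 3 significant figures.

2.06

C = D/d = 21.0/4.0 = 5.2500; K_W = (4C−1)/(4C−4)+0.615/C = 1.2936; K_s = 1+0.5/C = 1.0952
F_a = (F_max−F_min)/2 = 114.5 N; F_m = (F_max+F_min)/2 = 218.5 N
τ_a = K_W·8F_aD/(πd³) = 1.2936 × 95.672 = 123.76 MPa
τ_m = K_s·8F_mD/(πd³) = 1.0952 × 182.57 = 199.96 MPa
Soderberg: 1/n_f = τ_a/S_se + τ_m/S_sy = 123.76/494 + 199.96/855 = 0.25053 + 0.23387 = 0.4844
n_f = 1/0.4844 = 2.064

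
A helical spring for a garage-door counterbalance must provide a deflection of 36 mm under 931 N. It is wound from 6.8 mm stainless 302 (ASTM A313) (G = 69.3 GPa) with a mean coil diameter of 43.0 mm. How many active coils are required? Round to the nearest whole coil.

9

Required rate k = F/δ = 931/36 = 25.861 N/mm
N_a = Gd⁴/(8D³k) = (69.3×10³ × 6.8⁴)/(8 × 43.0³ × 25.861)
    = 1.48173e+08 / 1.64491e+07 = 9.008 → 9 coils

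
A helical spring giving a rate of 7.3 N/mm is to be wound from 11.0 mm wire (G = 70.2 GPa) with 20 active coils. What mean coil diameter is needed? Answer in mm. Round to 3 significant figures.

D = (Gd⁴/(8N_a·k))^(1/3) = (70.2×10³·11.0⁴/(8·20·7.3))^(1/3)
  = (879964)^(1/3) = 95.8271 mm

95.8 mm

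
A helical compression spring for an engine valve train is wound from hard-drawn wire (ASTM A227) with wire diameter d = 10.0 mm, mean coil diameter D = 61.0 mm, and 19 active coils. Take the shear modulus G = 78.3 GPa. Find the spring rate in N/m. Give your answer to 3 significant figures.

22700 N/m

k = Gd⁴/(8D³N_a) = (78.3×10³ × 10.0⁴) / (8 × 61.0³ × 19)
  = 7.83e+08 / 3.45011e+07 = 22.695 N/mm = 22695 N/m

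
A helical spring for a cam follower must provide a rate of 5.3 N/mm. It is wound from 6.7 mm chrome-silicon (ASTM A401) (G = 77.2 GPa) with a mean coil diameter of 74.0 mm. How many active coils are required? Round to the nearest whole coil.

N_a = Gd⁴/(8D³k) = (77.2×10³ × 6.7⁴)/(8 × 74.0³ × 5.3)
    = 1.55567e+08 / 1.71815e+07 = 9.054 → 9 coils

9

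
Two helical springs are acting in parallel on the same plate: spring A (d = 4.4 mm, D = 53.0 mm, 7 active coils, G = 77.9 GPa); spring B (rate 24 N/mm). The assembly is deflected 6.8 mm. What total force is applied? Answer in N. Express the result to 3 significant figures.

187 N

k_A = Gd⁴/(8D³N_a) = (77.9×10³)(4.4⁴)/(8·53.0³·7) = 3.5021 N/mm
Parallel: k_eq = 3.5021 + 24 = 27.502 N/mm
F = k_eq·δ = 27.502·6.8 = 187.01 N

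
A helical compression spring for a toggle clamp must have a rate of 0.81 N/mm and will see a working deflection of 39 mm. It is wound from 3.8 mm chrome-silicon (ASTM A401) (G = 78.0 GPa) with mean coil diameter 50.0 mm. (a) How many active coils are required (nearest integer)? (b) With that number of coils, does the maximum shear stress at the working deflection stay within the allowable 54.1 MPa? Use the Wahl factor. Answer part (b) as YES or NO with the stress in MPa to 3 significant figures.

N_a = Gd⁴/(8D³k) = (78.0×10³)(3.8⁴)/(8·50.0³·0.81) = 20.08 → N_a = 20
Actual rate k = Gd⁴/(8D³·20) = 0.8132 N/mm
Working load F = kδ = 0.8132·39 = 31.715 N
C = 50.0/3.8 = 13.1579; K_W = (4C−1)/(4C−4)+0.615/C = 1.1084
τ_max = K_W·8FD/(πd³) = 1.1084·73.591 = 81.57 MPa
τ_max > 54.1 MPa → exceeds allowable

(a) 20 coils; (b) NO, τ_max = 81.6 MPa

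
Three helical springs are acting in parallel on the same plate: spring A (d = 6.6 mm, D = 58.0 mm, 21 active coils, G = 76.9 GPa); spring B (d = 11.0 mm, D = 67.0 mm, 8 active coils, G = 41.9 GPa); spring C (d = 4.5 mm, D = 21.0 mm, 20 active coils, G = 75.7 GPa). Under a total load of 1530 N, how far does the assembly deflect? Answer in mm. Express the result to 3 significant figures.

26.7 mm

k_A = Gd⁴/(8D³N_a) = (76.9×10³)(6.6⁴)/(8·58.0³·21) = 4.4515 N/mm
k_B = Gd⁴/(8D³N_a) = (41.9×10³)(11.0⁴)/(8·67.0³·8) = 31.87 N/mm
k_C = Gd⁴/(8D³N_a) = (75.7×10³)(4.5⁴)/(8·21.0³·20) = 20.949 N/mm
Parallel: k_eq = 4.4515 + 31.87 + 20.949 = 57.271 N/mm
δ = F/k_eq = 1530/57.271 = 26.715 mm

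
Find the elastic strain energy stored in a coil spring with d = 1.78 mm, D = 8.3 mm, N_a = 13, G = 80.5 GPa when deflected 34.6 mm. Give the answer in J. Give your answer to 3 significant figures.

8.13 J

k = Gd⁴/(8D³N_a) = (80.5×10³)(1.78⁴)/(8·8.3³·13) = 13.59 N/mm
U = ½kδ² = 0.5 × 13.59 × 34.6² = 8134.5 N·mm = 8.1345 J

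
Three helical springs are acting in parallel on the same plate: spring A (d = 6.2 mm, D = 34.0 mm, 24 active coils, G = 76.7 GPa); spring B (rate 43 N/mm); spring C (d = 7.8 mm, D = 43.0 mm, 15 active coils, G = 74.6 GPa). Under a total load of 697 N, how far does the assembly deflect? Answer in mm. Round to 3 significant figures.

k_A = Gd⁴/(8D³N_a) = (76.7×10³)(6.2⁴)/(8·34.0³·24) = 15.018 N/mm
k_C = Gd⁴/(8D³N_a) = (74.6×10³)(7.8⁴)/(8·43.0³·15) = 28.942 N/mm
Parallel: k_eq = 15.018 + 43 + 28.942 = 86.961 N/mm
δ = F/k_eq = 697/86.961 = 8.0151 mm

8.02 mm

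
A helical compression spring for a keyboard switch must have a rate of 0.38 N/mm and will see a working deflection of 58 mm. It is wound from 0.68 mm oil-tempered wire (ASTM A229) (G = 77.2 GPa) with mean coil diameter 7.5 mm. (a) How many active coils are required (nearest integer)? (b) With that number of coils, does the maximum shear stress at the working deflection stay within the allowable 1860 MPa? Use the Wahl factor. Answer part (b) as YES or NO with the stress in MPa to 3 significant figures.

(a) 13 coils; (b) YES, τ_max = 1500 MPa

N_a = Gd⁴/(8D³k) = (77.2×10³)(0.68⁴)/(8·7.5³·0.38) = 12.87 → N_a = 13
Actual rate k = Gd⁴/(8D³·13) = 0.37621 N/mm
Working load F = kδ = 0.37621·58 = 21.82 N
C = 7.5/0.68 = 11.0294; K_W = (4C−1)/(4C−4)+0.615/C = 1.1305
τ_max = K_W·8FD/(πd³) = 1.1305·1325.4 = 1498.4 MPa
τ_max ≤ 1860 MPa → acceptable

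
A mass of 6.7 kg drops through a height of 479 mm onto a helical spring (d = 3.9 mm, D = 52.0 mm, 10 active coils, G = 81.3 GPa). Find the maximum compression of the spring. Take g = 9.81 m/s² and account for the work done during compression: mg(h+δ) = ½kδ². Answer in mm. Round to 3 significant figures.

237 mm

k = Gd⁴/(8D³N_a) = (81.3×10³)(3.9⁴)/(8·52.0³·10) = 1.672 N/mm
W = mg = 6.7 × 9.81 = 65.727 N
½kδ² − Wδ − Wh = 0 → δ = (W + √(W² + 2kWh))/k
δ = (65.727 + √(4320 + 105283))/1.672 = (65.727 + 331.06)/1.672 = 237.31 mm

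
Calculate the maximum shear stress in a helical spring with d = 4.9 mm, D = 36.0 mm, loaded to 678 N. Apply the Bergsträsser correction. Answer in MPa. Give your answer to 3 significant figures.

Spring index C = D/d = 36.0/4.9 = 7.3469
K_B = (4C+2)/(4C−3) = 31.388/26.388 = 1.1895
τ₀ = 8FD/(πd³) = 8·678·36.0/(π·4.9³) = 195264/369.61 = 528.3 MPa
τ_max = K·τ₀ = 1.1895 × 528.3 = 628.41 MPa

628 MPa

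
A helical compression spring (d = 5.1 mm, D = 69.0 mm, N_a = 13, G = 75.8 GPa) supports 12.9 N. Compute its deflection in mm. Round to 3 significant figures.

8.59 mm

k = Gd⁴/(8D³N_a) = (75.8×10³)(5.1⁴)/(8·69.0³·13) = 1.501 N/mm
δ = F/k = 12.9 / 1.501 = 8.5945 mm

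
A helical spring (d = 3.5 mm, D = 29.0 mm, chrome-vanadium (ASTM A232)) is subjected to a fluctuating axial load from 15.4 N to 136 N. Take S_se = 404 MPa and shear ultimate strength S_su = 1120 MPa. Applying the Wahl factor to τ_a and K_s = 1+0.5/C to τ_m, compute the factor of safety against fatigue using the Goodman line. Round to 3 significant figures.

2.35

C = D/d = 29.0/3.5 = 8.2857; K_W = (4C−1)/(4C−4)+0.615/C = 1.1772; K_s = 1+0.5/C = 1.0603
F_a = (F_max−F_min)/2 = 60.3 N; F_m = (F_max+F_min)/2 = 75.7 N
τ_a = K_W·8F_aD/(πd³) = 1.1772 × 103.86 = 122.26 MPa
τ_m = K_s·8F_mD/(πd³) = 1.0603 × 130.39 = 138.25 MPa
Goodman: 1/n_f = τ_a/S_se + τ_m/S_su = 122.26/404 + 138.25/1120 = 0.30263 + 0.12344 = 0.42607
n_f = 1/0.42607 = 2.347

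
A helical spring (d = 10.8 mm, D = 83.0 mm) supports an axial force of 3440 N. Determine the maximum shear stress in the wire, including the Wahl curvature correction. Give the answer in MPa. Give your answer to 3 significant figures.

688 MPa

Spring index C = D/d = 83.0/10.8 = 7.6852
K_W = (4C−1)/(4C−4) + 0.615/C = 29.741/26.741 + 0.0800 = 1.1922
τ₀ = 8FD/(πd³) = 8·3440·83.0/(π·10.8³) = 2.28416e+06/3957.5 = 577.17 MPa
τ_max = K·τ₀ = 1.1922 × 577.17 = 688.11 MPa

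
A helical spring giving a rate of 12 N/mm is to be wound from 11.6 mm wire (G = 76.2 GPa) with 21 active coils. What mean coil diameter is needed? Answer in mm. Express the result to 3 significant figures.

D = (Gd⁴/(8N_a·k))^(1/3) = (76.2×10³·11.6⁴/(8·21·12))^(1/3)
  = (684379)^(1/3) = 88.1249 mm

88.1 mm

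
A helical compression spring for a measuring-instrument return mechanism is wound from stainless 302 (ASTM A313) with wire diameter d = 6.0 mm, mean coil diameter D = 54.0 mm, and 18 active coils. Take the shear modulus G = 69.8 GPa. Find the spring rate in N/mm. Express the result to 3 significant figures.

k = Gd⁴/(8D³N_a) = (69.8×10³ × 6.0⁴) / (8 × 54.0³ × 18)
  = 9.04608e+07 / 2.26748e+07 = 3.9895 N/mm

3.99 N/mm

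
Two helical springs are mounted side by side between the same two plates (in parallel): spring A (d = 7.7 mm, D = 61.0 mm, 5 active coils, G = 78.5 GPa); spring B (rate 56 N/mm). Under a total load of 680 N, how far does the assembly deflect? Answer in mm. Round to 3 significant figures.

k_A = Gd⁴/(8D³N_a) = (78.5×10³)(7.7⁴)/(8·61.0³·5) = 30.394 N/mm
Parallel: k_eq = 30.394 + 56 = 86.394 N/mm
δ = F/k_eq = 680/86.394 = 7.8709 mm

7.87 mm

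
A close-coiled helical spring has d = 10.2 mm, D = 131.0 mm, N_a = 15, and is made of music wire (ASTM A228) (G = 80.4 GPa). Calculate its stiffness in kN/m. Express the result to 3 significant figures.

3.23 kN/m

k = Gd⁴/(8D³N_a) = (80.4×10³ × 10.2⁴) / (8 × 131.0³ × 15)
  = 8.70275e+08 / 2.69771e+08 = 3.226 N/mm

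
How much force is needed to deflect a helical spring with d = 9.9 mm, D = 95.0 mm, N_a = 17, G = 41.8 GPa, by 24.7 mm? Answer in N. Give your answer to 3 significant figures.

k = Gd⁴/(8D³N_a) = (41.8×10³)(9.9⁴)/(8·95.0³·17) = 3.4436 N/mm
F = k·δ = 3.4436 × 24.7 = 85.056 N

85.1 N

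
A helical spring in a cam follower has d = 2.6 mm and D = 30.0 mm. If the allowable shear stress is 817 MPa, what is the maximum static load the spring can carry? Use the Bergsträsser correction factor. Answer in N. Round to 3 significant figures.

C = D/d = 30.0/2.6 = 11.5385
K_B = (4C+2)/(4C−3) = 48.154/43.154 = 1.1159
τ_max = K·8FD/(πd³) → F_max = τ_allow·πd³/(8DK)
F_max = 817·π·2.6³/(8·30.0·1.1159) = 45112/267.81 = 168.45 N

168 N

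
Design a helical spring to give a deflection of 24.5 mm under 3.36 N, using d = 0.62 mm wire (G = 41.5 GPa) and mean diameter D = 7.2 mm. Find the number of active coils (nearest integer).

15

Required rate k = F/δ = 3.36/24.5 = 0.13714 N/mm
N_a = Gd⁴/(8D³k) = (41.5×10³ × 0.62⁴)/(8 × 7.2³ × 0.13714)
    = 6132.18 / 409.506 = 14.97 → 15 coils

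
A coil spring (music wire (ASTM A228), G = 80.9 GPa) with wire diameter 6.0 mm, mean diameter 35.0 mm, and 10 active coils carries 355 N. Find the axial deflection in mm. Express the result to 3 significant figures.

k = Gd⁴/(8D³N_a) = (80.9×10³)(6.0⁴)/(8·35.0³·10) = 30.567 N/mm
δ = F/k = 355 / 30.567 = 11.614 mm

11.6 mm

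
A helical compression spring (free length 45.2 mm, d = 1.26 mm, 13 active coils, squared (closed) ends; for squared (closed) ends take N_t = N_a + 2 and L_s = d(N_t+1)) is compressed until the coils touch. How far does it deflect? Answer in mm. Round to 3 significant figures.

N_t = 15; L_s = 1.26·16 = 20.16 mm
δ_solid = L₀ − L_s = 45.2 − 20.16 = 25.04 mm

25.0 mm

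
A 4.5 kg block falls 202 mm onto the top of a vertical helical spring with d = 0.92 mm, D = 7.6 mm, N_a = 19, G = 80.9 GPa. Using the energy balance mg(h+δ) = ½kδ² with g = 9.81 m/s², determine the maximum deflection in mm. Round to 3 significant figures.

203 mm

k = Gd⁴/(8D³N_a) = (80.9×10³)(0.92⁴)/(8·7.6³·19) = 0.86859 N/mm
W = mg = 4.5 × 9.81 = 44.145 N
½kδ² − Wδ − Wh = 0 → δ = (W + √(W² + 2kWh))/k
δ = (44.145 + √(1948.8 + 15491))/0.86859 = (44.145 + 132.06)/0.86859 = 202.86 mm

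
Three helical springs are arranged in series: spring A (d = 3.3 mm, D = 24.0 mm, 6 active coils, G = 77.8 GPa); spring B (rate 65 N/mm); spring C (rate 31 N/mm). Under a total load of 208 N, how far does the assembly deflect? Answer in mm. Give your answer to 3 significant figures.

k_A = Gd⁴/(8D³N_a) = (77.8×10³)(3.3⁴)/(8·24.0³·6) = 13.905 N/mm
Series: 1/k_eq = 1/13.905 + 1/65 + 1/31 = 0.11956; k_eq = 8.3639 N/mm
δ = F/k_eq = 208/8.3639 = 24.869 mm

24.9 mm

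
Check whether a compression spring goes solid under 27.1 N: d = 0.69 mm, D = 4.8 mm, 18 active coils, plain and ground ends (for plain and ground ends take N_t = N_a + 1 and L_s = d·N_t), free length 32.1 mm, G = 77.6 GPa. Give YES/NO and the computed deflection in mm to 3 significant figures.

k = Gd⁴/(8D³N_a) = (77.6×10³)(0.69⁴)/(8·4.8³·18) = 1.1045 N/mm
N_t = 19; L_s = 0.69·19 = 13.11 mm; δ_solid = L₀ − L_s = 32.1 − 13.11 = 18.99 mm
δ = F/k = 27.1/1.1045 = 24.536 mm
δ ≥ δ_solid → spring goes solid

YES, δ = 24.5 mm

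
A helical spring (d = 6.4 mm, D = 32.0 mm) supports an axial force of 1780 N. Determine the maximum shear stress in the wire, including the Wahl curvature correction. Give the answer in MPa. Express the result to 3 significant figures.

725 MPa

Spring index C = D/d = 32.0/6.4 = 5.0000
K_W = (4C−1)/(4C−4) + 0.615/C = 19.000/16.000 + 0.1230 = 1.3105
τ₀ = 8FD/(πd³) = 8·1780·32.0/(π·6.4³) = 455680/823.55 = 553.31 MPa
τ_max = K·τ₀ = 1.3105 × 553.31 = 725.12 MPa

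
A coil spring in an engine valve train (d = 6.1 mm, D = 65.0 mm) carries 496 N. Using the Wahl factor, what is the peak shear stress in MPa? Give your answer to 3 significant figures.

Spring index C = D/d = 65.0/6.1 = 10.6557
K_W = (4C−1)/(4C−4) + 0.615/C = 41.623/38.623 + 0.0577 = 1.1354
τ₀ = 8FD/(πd³) = 8·496·65.0/(π·6.1³) = 257920/713.08 = 361.7 MPa
τ_max = K·τ₀ = 1.1354 × 361.7 = 410.67 MPa

411 MPa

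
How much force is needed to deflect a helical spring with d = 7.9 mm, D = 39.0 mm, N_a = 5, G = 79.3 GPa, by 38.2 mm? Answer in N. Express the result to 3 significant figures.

k = Gd⁴/(8D³N_a) = (79.3×10³)(7.9⁴)/(8·39.0³·5) = 130.18 N/mm
F = k·δ = 130.18 × 38.2 = 4972.7 N

4970 N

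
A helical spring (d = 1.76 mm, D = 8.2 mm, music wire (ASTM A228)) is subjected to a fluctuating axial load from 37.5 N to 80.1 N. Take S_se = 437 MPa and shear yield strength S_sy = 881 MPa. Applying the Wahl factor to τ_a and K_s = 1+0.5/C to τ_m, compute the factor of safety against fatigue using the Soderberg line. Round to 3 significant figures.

1.88

C = D/d = 8.2/1.76 = 4.6591; K_W = (4C−1)/(4C−4)+0.615/C = 1.3370; K_s = 1+0.5/C = 1.1073
F_a = (F_max−F_min)/2 = 21.3 N; F_m = (F_max+F_min)/2 = 58.8 N
τ_a = K_W·8F_aD/(πd³) = 1.3370 × 81.582 = 109.07 MPa
τ_m = K_s·8F_mD/(πd³) = 1.1073 × 225.21 = 249.38 MPa
Soderberg: 1/n_f = τ_a/S_se + τ_m/S_sy = 109.07/437 + 249.38/881 = 0.24959 + 0.28307 = 0.53266
n_f = 1/0.53266 = 1.877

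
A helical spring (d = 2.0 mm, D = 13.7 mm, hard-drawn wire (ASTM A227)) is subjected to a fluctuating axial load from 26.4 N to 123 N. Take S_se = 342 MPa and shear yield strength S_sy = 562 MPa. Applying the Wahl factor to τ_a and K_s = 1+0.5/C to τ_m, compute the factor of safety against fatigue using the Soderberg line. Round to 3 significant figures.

0.729

C = D/d = 13.7/2.0 = 6.8500; K_W = (4C−1)/(4C−4)+0.615/C = 1.2180; K_s = 1+0.5/C = 1.0730
F_a = (F_max−F_min)/2 = 48.3 N; F_m = (F_max+F_min)/2 = 74.7 N
τ_a = K_W·8F_aD/(πd³) = 1.2180 × 210.63 = 256.54 MPa
τ_m = K_s·8F_mD/(πd³) = 1.0730 × 325.76 = 349.53 MPa
Soderberg: 1/n_f = τ_a/S_se + τ_m/S_sy = 256.54/342 + 349.53/562 = 0.75013 + 0.62194 = 1.3721
n_f = 1/1.3721 = 0.7288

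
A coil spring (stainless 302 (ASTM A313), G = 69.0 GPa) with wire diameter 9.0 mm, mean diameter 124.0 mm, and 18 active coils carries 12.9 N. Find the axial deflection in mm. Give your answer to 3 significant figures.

7.82 mm

k = Gd⁴/(8D³N_a) = (69.0×10³)(9.0⁴)/(8·124.0³·18) = 1.6489 N/mm
δ = F/k = 12.9 / 1.6489 = 7.8234 mm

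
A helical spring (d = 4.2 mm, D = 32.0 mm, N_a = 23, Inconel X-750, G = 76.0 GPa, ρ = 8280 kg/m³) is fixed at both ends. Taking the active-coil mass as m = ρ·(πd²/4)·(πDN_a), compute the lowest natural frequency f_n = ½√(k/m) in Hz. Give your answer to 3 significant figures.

k = Gd⁴/(8D³N_a) = (76.0×10³)(4.2⁴)/(8·32.0³·23) = 3.9223 N/mm = 3922.3 N/m
Wire length L = πDN_a = π·32.0·23 = 2312.2 mm
m = ρ·(πd²/4)·L = 8280 × 13.854×10⁻⁶ m² × 2.3122 m = 0.26524 kg
f_n = ½√(k/m) = 0.5·√(3922.3/0.26524) = 0.5·√(14788) = 60.802 Hz

60.8 Hz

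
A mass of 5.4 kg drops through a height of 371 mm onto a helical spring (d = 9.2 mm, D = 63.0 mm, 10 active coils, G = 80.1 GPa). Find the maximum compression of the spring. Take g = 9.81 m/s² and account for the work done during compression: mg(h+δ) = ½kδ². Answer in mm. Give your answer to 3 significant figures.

38.9 mm

k = Gd⁴/(8D³N_a) = (80.1×10³)(9.2⁴)/(8·63.0³·10) = 28.686 N/mm
W = mg = 5.4 × 9.81 = 52.974 N
½kδ² − Wδ − Wh = 0 → δ = (W + √(W² + 2kWh))/k
δ = (52.974 + √(2806.2 + 1.12756e+06))/28.686 = (52.974 + 1063.2)/28.686 = 38.909 mm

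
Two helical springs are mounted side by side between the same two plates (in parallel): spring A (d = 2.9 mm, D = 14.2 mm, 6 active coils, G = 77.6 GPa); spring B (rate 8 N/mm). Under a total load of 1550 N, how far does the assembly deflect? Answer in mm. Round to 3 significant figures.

32.3 mm

k_A = Gd⁴/(8D³N_a) = (77.6×10³)(2.9⁴)/(8·14.2³·6) = 39.934 N/mm
Parallel: k_eq = 39.934 + 8 = 47.934 N/mm
δ = F/k_eq = 1550/47.934 = 32.336 mm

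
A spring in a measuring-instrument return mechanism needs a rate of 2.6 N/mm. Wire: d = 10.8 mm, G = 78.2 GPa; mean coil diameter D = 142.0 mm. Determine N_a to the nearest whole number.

18

N_a = Gd⁴/(8D³k) = (78.2×10³ × 10.8⁴)/(8 × 142.0³ × 2.6)
    = 1.0639e+09 / 5.95564e+07 = 17.86 → 18 coils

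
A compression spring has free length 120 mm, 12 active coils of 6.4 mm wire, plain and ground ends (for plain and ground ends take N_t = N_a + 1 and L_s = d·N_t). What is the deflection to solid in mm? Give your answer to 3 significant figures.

N_t = 13; L_s = 6.4·13 = 83.2 mm
δ_solid = L₀ − L_s = 120 − 83.2 = 36.8 mm

36.8 mm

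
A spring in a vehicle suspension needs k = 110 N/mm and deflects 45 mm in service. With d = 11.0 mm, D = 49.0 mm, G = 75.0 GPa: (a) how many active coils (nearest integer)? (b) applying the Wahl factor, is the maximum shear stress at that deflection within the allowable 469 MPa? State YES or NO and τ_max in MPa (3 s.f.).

(a) 11 coils; (b) NO, τ_max = 606 MPa

N_a = Gd⁴/(8D³k) = (75.0×10³)(11.0⁴)/(8·49.0³·110) = 10.61 → N_a = 11
Actual rate k = Gd⁴/(8D³·11) = 106.06 N/mm
Working load F = kδ = 106.06·45 = 4772.8 N
C = 49.0/11.0 = 4.4545; K_W = (4C−1)/(4C−4)+0.615/C = 1.3552
τ_max = K_W·8FD/(πd³) = 1.3552·447.44 = 606.35 MPa
τ_max > 469 MPa → exceeds allowable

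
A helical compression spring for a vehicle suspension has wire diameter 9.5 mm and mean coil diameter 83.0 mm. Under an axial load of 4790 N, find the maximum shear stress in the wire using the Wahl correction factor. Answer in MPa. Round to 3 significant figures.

Spring index C = D/d = 83.0/9.5 = 8.7368
K_W = (4C−1)/(4C−4) + 0.615/C = 33.947/30.947 + 0.0704 = 1.1673
τ₀ = 8FD/(πd³) = 8·4790·83.0/(π·9.5³) = 3.18056e+06/2693.5 = 1180.8 MPa
τ_max = K·τ₀ = 1.1673 × 1180.8 = 1378.4 MPa

1380 MPa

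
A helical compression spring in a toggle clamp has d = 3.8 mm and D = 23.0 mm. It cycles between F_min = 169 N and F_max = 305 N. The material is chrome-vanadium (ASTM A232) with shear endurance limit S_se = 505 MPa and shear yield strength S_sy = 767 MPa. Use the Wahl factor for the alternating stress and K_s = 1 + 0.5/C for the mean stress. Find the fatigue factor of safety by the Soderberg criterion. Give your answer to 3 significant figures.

1.86

C = D/d = 23.0/3.8 = 6.0526; K_W = (4C−1)/(4C−4)+0.615/C = 1.2500; K_s = 1+0.5/C = 1.0826
F_a = (F_max−F_min)/2 = 68 N; F_m = (F_max+F_min)/2 = 237 N
τ_a = K_W·8F_aD/(πd³) = 1.2500 × 72.582 = 90.73 MPa
τ_m = K_s·8F_mD/(πd³) = 1.0826 × 252.97 = 273.87 MPa
Soderberg: 1/n_f = τ_a/S_se + τ_m/S_sy = 90.73/505 + 273.87/767 = 0.17966 + 0.35706 = 0.53672
n_f = 1/0.53672 = 1.863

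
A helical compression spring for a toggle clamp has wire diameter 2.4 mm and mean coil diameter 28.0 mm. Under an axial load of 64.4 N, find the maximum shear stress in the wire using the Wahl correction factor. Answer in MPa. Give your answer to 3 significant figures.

Spring index C = D/d = 28.0/2.4 = 11.6667
K_W = (4C−1)/(4C−4) + 0.615/C = 45.667/42.667 + 0.0527 = 1.1230
τ₀ = 8FD/(πd³) = 8·64.4·28.0/(π·2.4³) = 14425.6/43.429 = 332.16 MPa
τ_max = K·τ₀ = 1.1230 × 332.16 = 373.03 MPa

373 MPa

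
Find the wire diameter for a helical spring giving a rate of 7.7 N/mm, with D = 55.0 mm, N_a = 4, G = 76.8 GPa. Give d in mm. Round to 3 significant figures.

4.81 mm

d = (8D³N_a·k / G)^(1/4) = (8·55.0³·4·7.7 / (76.8×10³))^0.25
  = (533.79)^0.25 = 4.8066 mm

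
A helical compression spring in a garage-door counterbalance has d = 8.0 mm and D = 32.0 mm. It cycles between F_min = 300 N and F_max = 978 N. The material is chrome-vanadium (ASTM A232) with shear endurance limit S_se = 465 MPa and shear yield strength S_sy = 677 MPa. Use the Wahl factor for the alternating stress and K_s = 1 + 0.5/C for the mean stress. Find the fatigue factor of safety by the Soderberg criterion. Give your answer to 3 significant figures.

3.01

C = D/d = 32.0/8.0 = 4.0000; K_W = (4C−1)/(4C−4)+0.615/C = 1.4038; K_s = 1+0.5/C = 1.1250
F_a = (F_max−F_min)/2 = 339 N; F_m = (F_max+F_min)/2 = 639 N
τ_a = K_W·8F_aD/(πd³) = 1.4038 × 53.954 = 75.737 MPa
τ_m = K_s·8F_mD/(πd³) = 1.1250 × 101.7 = 114.41 MPa
Soderberg: 1/n_f = τ_a/S_se + τ_m/S_sy = 75.737/465 + 114.41/677 = 0.16288 + 0.16900 = 0.33188
n_f = 1/0.33188 = 3.013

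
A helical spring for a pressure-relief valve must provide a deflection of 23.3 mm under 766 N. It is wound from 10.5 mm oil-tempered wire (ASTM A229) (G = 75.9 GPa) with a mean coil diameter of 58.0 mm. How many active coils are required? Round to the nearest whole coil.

Required rate k = F/δ = 766/23.3 = 32.876 N/mm
N_a = Gd⁴/(8D³k) = (75.9×10³ × 10.5⁴)/(8 × 58.0³ × 32.876)
    = 9.22569e+08 / 5.13153e+07 = 17.98 → 18 coils

18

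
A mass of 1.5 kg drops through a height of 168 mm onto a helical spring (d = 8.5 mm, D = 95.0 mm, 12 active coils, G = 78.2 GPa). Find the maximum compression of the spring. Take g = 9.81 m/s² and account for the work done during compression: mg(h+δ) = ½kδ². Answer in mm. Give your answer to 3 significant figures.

34.7 mm

k = Gd⁴/(8D³N_a) = (78.2×10³)(8.5⁴)/(8·95.0³·12) = 4.9595 N/mm
W = mg = 1.5 × 9.81 = 14.715 N
½kδ² − Wδ − Wh = 0 → δ = (W + √(W² + 2kWh))/k
δ = (14.715 + √(216.53 + 24521.1))/4.9595 = (14.715 + 157.28)/4.9595 = 34.68 mm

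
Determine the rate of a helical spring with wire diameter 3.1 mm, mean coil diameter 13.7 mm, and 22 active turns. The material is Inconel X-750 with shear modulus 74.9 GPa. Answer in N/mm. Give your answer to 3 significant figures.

15.3 N/mm

k = Gd⁴/(8D³N_a) = (74.9×10³ × 3.1⁴) / (8 × 13.7³ × 22)
  = 6.91717e+06 / 452558 = 15.285 N/mm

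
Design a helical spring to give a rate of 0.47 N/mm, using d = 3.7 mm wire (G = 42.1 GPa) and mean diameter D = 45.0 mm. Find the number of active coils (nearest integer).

N_a = Gd⁴/(8D³k) = (42.1×10³ × 3.7⁴)/(8 × 45.0³ × 0.47)
    = 7.89022e+06 / 342630 = 23.03 → 23 coils

23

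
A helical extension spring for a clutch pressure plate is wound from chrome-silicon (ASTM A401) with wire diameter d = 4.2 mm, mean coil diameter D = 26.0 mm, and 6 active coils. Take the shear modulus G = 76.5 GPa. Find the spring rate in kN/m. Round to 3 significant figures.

28.2 kN/m

k = Gd⁴/(8D³N_a) = (76.5×10³ × 4.2⁴) / (8 × 26.0³ × 6)
  = 2.38045e+07 / 843648 = 28.216 N/mm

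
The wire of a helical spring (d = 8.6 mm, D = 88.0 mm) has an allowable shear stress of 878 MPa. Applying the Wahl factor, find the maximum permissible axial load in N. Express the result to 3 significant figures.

2180 N

C = D/d = 88.0/8.6 = 10.2326
K_W = (4C−1)/(4C−4) + 0.615/C = 39.930/36.930 + 0.0601 = 1.1413
τ_max = K·8FD/(πd³) → F_max = τ_allow·πd³/(8DK)
F_max = 878·π·8.6³/(8·88.0·1.1413) = 1.7544e+06/803.5 = 2183.5 N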